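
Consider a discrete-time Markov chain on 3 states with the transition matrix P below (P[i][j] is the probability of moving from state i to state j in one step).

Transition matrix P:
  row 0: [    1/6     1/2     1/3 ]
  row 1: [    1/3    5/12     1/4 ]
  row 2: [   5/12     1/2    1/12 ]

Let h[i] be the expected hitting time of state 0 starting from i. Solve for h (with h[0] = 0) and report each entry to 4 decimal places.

h = [0.0000, 2.8475, 2.6441]

First-step conditioning: h[0] = 0; for i ≠ 0, h[i] = 1 + Σ_k P[i][k]·h[k].
  h[1] = 1 + 5/12·h[1] + 1/4·h[2]
  h[2] = 1 + 1/2·h[1] + 1/12·h[2]
Solving the 2×2 linear system over states ≠ 0 gives exactly h = [0, 168/59, 156/59] (h[0] = 0 is the target).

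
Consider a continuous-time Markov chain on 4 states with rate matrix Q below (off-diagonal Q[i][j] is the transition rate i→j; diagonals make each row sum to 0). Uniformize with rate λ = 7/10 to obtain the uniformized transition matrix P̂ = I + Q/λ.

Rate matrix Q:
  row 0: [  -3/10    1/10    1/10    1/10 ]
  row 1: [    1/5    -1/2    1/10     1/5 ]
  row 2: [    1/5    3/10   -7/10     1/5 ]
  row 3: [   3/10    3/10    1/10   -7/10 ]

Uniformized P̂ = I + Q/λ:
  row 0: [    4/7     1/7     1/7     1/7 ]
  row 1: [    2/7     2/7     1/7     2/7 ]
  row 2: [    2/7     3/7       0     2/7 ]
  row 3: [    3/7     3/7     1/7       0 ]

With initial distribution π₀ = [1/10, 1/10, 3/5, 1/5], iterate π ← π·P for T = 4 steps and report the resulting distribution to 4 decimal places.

t=0: π = [0.1000, 0.1000, 0.6000, 0.2000]
t=1: π = [0.3429, 0.3857, 0.0571, 0.2143]
t=2: π = [0.4143, 0.2755, 0.1347, 0.1755]
t=3: π = [0.4292, 0.2708, 0.1236, 0.1764]
t=4: π = [0.4335, 0.2673, 0.1252, 0.1740]

π = [0.4335, 0.2673, 0.1252, 0.1740]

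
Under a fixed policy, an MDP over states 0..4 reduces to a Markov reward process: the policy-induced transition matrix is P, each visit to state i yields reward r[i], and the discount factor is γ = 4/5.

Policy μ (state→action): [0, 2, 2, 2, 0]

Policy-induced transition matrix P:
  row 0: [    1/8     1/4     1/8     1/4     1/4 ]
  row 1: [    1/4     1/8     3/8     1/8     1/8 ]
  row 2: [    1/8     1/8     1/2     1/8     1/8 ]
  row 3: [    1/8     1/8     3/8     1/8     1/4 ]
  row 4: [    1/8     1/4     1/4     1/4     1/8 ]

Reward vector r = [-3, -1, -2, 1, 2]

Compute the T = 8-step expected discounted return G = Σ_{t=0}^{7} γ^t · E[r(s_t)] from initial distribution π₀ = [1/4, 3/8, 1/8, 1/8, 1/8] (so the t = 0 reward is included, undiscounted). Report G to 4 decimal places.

G = -3.5877

t=0: π = [0.2500, 0.3750, 0.1250, 0.1250, 0.1250], E[r] = -1.0000, γ^t·E[r] = -1.000000, running G = -1.000000
t=1: π = [0.1719, 0.1719, 0.3125, 0.1719, 0.1719], E[r] = -0.7969, γ^t·E[r] = -0.637500, running G = -1.637500
t=2: π = [0.1465, 0.1680, 0.3496, 0.1680, 0.1680], E[r] = -0.8027, γ^t·E[r] = -0.513750, running G = -2.151250
t=3: π = [0.1460, 0.1643, 0.3611, 0.1643, 0.1643], E[r] = -0.8315, γ^t·E[r] = -0.425750, running G = -2.577000
t=4: π = [0.1455, 0.1638, 0.3631, 0.1638, 0.1638], E[r] = -0.8352, γ^t·E[r] = -0.342113, running G = -2.919113
t=5: π = [0.1455, 0.1637, 0.3635, 0.1637, 0.1637], E[r] = -0.8361, γ^t·E[r] = -0.273989, running G = -3.193101
t=6: π = [0.1455, 0.1636, 0.3636, 0.1636, 0.1636], E[r] = -0.8363, γ^t·E[r] = -0.219236, running G = -3.412337
t=7: π = [0.1455, 0.1636, 0.3636, 0.1636, 0.1636], E[r] = -0.8364, γ^t·E[r] = -0.175396, running G = -3.587734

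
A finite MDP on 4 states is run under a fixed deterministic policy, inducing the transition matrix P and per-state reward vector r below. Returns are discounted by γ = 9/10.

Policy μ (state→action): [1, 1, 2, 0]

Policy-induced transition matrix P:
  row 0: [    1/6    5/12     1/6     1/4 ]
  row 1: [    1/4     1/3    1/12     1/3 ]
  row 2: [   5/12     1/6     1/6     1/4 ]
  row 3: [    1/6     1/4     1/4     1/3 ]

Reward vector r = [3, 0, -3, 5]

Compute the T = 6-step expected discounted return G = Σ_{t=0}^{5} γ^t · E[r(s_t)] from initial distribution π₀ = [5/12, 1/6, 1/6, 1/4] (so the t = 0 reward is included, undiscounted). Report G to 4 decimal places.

t=0: π = [0.4167, 0.1667, 0.1667, 0.2500], E[r] = 2.0000, γ^t·E[r] = 2.000000, running G = 2.000000
t=1: π = [0.2222, 0.3194, 0.1736, 0.2847], E[r] = 1.5694, γ^t·E[r] = 1.412500, running G = 3.412500
t=2: π = [0.2367, 0.2992, 0.1638, 0.3003], E[r] = 1.7205, γ^t·E[r] = 1.393594, running G = 4.806094
t=3: π = [0.2325, 0.3007, 0.1668, 0.3000], E[r] = 1.6971, γ^t·E[r] = 1.237219, running G = 6.043313
t=4: π = [0.2334, 0.2999, 0.1666, 0.3001], E[r] = 1.7007, γ^t·E[r] = 1.115854, running G = 7.159167
t=5: π = [0.2333, 0.3000, 0.1667, 0.3000], E[r] = 1.6999, γ^t·E[r] = 1.003768, running G = 8.162934

G = 8.1629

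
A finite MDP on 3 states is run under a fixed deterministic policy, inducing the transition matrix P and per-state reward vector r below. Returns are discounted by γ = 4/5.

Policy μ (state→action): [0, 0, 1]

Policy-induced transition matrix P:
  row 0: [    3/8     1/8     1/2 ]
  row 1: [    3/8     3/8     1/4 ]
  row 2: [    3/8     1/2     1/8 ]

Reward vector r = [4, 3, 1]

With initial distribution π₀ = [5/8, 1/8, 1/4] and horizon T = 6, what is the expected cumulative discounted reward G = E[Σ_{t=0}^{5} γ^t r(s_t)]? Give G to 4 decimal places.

t=0: π = [0.6250, 0.1250, 0.2500], E[r] = 3.1250, γ^t·E[r] = 3.125000, running G = 3.125000
t=1: π = [0.3750, 0.2500, 0.3750], E[r] = 2.6250, γ^t·E[r] = 2.100000, running G = 5.225000
t=2: π = [0.3750, 0.3281, 0.2969], E[r] = 2.7813, γ^t·E[r] = 1.780000, running G = 7.005000
t=3: π = [0.3750, 0.3184, 0.3066], E[r] = 2.7617, γ^t·E[r] = 1.414000, running G = 8.419000
t=4: π = [0.3750, 0.3196, 0.3054], E[r] = 2.7642, γ^t·E[r] = 1.132200, running G = 9.551200
t=5: π = [0.3750, 0.3194, 0.3056], E[r] = 2.7639, γ^t·E[r] = 0.905660, running G = 10.456860

G = 10.4569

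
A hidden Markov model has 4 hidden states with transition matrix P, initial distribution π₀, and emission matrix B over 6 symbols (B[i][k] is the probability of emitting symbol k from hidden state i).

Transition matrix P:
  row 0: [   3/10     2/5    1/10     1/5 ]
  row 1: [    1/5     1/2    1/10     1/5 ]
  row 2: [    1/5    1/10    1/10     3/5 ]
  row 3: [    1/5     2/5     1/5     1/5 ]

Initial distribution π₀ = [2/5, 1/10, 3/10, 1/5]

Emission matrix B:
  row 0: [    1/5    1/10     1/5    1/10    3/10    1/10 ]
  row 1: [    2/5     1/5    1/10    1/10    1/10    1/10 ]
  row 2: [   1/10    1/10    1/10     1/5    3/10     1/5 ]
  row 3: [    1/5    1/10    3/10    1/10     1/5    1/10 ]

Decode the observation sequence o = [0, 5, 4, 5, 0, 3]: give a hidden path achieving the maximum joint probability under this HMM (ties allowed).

path = [0, 0, 0, 1, 1, 1]

t=0: δ = [8.000e-02, 4.000e-02, 3.000e-02, 4.000e-02]  (obs o_0=0)
t=1: δ = [2.400e-03, 3.200e-03, 1.600e-03, 1.800e-03]  ψ = [0, 0, 0, 2]  (obs o_1=5)
t=2: δ = [2.160e-04, 1.600e-04, 1.080e-04, 1.920e-04]  ψ = [0, 1, 3, 2]  (obs o_2=4)
t=3: δ = [6.480e-06, 8.640e-06, 7.680e-06, 6.480e-06]  ψ = [0, 0, 3, 2]  (obs o_3=5)
t=4: δ = [3.888e-07, 1.728e-06, 1.296e-07, 9.216e-07]  ψ = [0, 1, 3, 2]  (obs o_4=0)
t=5: δ = [3.456e-08, 8.640e-08, 3.686e-08, 3.456e-08]  ψ = [1, 1, 3, 1]  (obs o_5=3)
backtrack: best end state = 1; path = [0, 0, 0, 1, 1, 1]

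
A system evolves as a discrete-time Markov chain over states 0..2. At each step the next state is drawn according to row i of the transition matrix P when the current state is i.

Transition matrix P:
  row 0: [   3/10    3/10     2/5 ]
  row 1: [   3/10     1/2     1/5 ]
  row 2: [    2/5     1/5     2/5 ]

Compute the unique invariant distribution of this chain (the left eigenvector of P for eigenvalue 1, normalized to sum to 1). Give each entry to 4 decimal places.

π = [0.3333, 0.3333, 0.3333]

Balance equations π_j = Σ_i π_i·P[i][j]:
  π_0 = 3/10·π_0 + 3/10·π_1 + 2/5·π_2
  π_1 = 3/10·π_0 + 1/2·π_1 + 1/5·π_2
  normalize: π_0 + π_1 + π_2 = 1
Solving the linear system gives exactly π = [1/3, 1/3, 1/3].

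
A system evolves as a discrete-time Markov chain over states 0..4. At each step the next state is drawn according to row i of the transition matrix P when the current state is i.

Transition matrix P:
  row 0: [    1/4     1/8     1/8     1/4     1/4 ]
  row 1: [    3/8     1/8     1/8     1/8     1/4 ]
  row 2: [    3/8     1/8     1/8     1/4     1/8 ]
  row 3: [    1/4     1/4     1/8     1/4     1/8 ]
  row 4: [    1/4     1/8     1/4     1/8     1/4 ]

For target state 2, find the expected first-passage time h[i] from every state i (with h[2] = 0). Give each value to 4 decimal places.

First-step conditioning: h[2] = 0; for i ≠ 2, h[i] = 1 + Σ_k P[i][k]·h[k].
  h[0] = 1 + 1/4·h[0] + 1/8·h[1] + 1/4·h[3] + 1/4·h[4]
  h[1] = 1 + 3/8·h[0] + 1/8·h[1] + 1/8·h[3] + 1/4·h[4]
  h[3] = 1 + 1/4·h[0] + 1/4·h[1] + 1/4·h[3] + 1/8·h[4]
  h[4] = 1 + 1/4·h[0] + 1/8·h[1] + 1/8·h[3] + 1/4·h[4]
Solving the 4×4 linear system over states ≠ 2 gives exactly h = [4096/627, 4088/627, 0, 4160/627, 1192/209] (h[2] = 0 is the target).

h = [6.5327, 6.5199, 0.0000, 6.6348, 5.7033]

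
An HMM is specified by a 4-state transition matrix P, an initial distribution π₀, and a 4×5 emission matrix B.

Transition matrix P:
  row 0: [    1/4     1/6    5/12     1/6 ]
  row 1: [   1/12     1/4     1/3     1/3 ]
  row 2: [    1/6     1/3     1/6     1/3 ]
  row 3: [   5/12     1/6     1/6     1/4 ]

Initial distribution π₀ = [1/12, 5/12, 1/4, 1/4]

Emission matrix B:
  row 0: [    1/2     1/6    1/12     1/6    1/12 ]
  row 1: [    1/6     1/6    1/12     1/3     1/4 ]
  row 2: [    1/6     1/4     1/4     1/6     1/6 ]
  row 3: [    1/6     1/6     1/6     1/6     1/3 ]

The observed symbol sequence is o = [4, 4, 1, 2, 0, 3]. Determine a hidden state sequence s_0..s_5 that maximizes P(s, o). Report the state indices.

t=0: δ = [6.944e-03, 1.042e-01, 4.167e-02, 8.333e-02]  (obs o_0=4)
t=1: δ = [2.894e-03, 6.510e-03, 5.787e-03, 1.157e-02]  ψ = [3, 1, 1, 1]  (obs o_1=4)
t=2: δ = [8.038e-04, 3.215e-04, 5.425e-04, 4.823e-04]  ψ = [3, 2, 1, 3]  (obs o_2=1)
t=3: δ = [1.674e-05, 1.507e-05, 8.372e-05, 3.014e-05]  ψ = [0, 2, 0, 2]  (obs o_3=2)
t=4: δ = [6.977e-06, 4.651e-06, 2.326e-06, 4.651e-06]  ψ = [2, 2, 2, 2]  (obs o_4=0)
t=5: δ = [3.230e-07, 3.876e-07, 4.845e-07, 2.584e-07]  ψ = [3, 0, 0, 1]  (obs o_5=3)
backtrack: best end state = 2; path = [1, 3, 0, 2, 0, 2]

path = [1, 3, 0, 2, 0, 2]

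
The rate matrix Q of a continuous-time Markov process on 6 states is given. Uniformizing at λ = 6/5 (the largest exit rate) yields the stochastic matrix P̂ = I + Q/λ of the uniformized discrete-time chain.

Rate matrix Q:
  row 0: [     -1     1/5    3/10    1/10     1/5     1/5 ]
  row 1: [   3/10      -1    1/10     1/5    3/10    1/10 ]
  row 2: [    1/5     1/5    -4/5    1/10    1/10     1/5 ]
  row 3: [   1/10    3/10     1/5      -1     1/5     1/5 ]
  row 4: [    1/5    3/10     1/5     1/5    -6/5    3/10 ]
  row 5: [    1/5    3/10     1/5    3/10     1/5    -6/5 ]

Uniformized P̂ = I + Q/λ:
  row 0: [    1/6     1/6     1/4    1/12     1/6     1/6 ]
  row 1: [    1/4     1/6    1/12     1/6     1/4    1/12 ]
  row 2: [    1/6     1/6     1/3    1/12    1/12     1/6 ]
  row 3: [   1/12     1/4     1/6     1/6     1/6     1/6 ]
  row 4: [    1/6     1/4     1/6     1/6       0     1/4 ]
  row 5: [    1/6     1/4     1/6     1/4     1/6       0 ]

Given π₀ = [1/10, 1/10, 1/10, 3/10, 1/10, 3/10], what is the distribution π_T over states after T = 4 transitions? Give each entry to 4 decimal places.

π = [0.1712, 0.2025, 0.1967, 0.1476, 0.1433, 0.1387]

t=0: π = [0.1000, 0.1000, 0.1000, 0.3000, 0.1000, 0.3000]
t=1: π = [0.1500, 0.2250, 0.1833, 0.1750, 0.1500, 0.1167]
t=2: π = [0.1708, 0.2035, 0.1910, 0.1486, 0.1451, 0.1410]
t=3: π = [0.1712, 0.2029, 0.1958, 0.1483, 0.1435, 0.1383]
t=4: π = [0.1712, 0.2025, 0.1967, 0.1476, 0.1433, 0.1387]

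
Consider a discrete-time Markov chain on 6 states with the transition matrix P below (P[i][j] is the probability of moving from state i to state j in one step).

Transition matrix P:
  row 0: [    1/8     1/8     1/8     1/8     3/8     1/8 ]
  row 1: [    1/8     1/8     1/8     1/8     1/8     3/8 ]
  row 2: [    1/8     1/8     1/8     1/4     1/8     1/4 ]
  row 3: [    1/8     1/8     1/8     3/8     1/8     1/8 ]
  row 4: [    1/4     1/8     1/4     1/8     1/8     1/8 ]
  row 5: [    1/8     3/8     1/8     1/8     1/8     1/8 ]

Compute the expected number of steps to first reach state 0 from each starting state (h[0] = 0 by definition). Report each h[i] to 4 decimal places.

First-step conditioning: h[0] = 0; for i ≠ 0, h[i] = 1 + Σ_k P[i][k]·h[k].
  h[1] = 1 + 1/8·h[1] + 1/8·h[2] + 1/8·h[3] + 1/8·h[4] + 3/8·h[5]
  h[2] = 1 + 1/8·h[1] + 1/8·h[2] + 1/4·h[3] + 1/8·h[4] + 1/4·h[5]
  h[3] = 1 + 1/8·h[1] + 1/8·h[2] + 3/8·h[3] + 1/8·h[4] + 1/8·h[5]
  h[4] = 1 + 1/8·h[1] + 1/4·h[2] + 1/8·h[3] + 1/8·h[4] + 1/8·h[5]
  h[5] = 1 + 3/8·h[1] + 1/8·h[2] + 1/8·h[3] + 1/8·h[4] + 1/8·h[5]
Solving the 5×5 linear system over states ≠ 0 gives exactly h = [0, 64/9, 64/9, 64/9, 56/9, 64/9] (h[0] = 0 is the target).

h = [0.0000, 7.1111, 7.1111, 7.1111, 6.2222, 7.1111]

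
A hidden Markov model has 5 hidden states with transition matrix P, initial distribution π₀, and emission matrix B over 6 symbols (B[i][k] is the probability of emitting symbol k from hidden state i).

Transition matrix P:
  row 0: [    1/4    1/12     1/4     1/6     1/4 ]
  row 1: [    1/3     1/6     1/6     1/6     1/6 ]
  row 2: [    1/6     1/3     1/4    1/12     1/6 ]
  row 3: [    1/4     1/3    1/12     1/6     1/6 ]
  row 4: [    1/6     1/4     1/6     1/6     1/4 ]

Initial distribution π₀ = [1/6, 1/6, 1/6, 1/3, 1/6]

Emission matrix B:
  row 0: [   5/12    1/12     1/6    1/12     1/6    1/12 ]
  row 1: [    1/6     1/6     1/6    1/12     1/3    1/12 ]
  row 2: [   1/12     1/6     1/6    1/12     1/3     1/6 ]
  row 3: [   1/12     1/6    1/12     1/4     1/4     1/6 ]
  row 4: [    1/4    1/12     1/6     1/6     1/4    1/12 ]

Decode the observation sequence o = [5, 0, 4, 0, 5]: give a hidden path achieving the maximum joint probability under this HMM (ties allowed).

path = [3, 0, 2, 0, 2]

t=0: δ = [1.389e-02, 1.389e-02, 2.778e-02, 5.556e-02, 1.389e-02]  (obs o_0=5)
t=1: δ = [5.787e-03, 3.086e-03, 5.787e-04, 7.716e-04, 2.315e-03]  ψ = [3, 3, 2, 3, 3]  (obs o_1=0)
t=2: δ = [2.411e-04, 1.929e-04, 4.823e-04, 2.411e-04, 3.617e-04]  ψ = [0, 4, 0, 0, 0]  (obs o_2=4)
t=3: δ = [3.349e-05, 2.679e-05, 1.005e-05, 5.023e-06, 2.261e-05]  ψ = [2, 2, 2, 4, 4]  (obs o_3=0)
t=4: δ = [7.442e-07, 4.710e-07, 1.395e-06, 9.303e-07, 6.977e-07]  ψ = [1, 4, 0, 0, 0]  (obs o_4=5)
backtrack: best end state = 2; path = [3, 0, 2, 0, 2]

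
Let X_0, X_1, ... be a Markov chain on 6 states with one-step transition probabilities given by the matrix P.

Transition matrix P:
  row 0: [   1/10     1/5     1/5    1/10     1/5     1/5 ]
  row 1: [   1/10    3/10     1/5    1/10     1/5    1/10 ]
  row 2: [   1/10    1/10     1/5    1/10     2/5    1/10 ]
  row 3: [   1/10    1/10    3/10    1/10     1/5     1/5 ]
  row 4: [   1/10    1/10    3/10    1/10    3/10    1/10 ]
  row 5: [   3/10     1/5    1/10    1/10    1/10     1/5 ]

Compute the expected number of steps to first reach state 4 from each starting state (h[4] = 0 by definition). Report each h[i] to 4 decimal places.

h = [4.4923, 4.4319, 3.5455, 4.4037, 0.0000, 5.0363]

First-step conditioning: h[4] = 0; for i ≠ 4, h[i] = 1 + Σ_k P[i][k]·h[k].
  h[0] = 1 + 1/10·h[0] + 1/5·h[1] + 1/5·h[2] + 1/10·h[3] + 1/5·h[5]
  h[1] = 1 + 1/10·h[0] + 3/10·h[1] + 1/5·h[2] + 1/10·h[3] + 1/10·h[5]
  h[2] = 1 + 1/10·h[0] + 1/10·h[1] + 1/5·h[2] + 1/10·h[3] + 1/10·h[5]
  h[3] = 1 + 1/10·h[0] + 1/10·h[1] + 3/10·h[2] + 1/10·h[3] + 1/5·h[5]
  h[5] = 1 + 3/10·h[0] + 1/5·h[1] + 1/10·h[2] + 1/10·h[3] + 1/5·h[5]
Solving the 5×5 linear system over states ≠ 4 gives exactly h = [5575/1241, 5500/1241, 4400/1241, 5465/1241, 0, 6250/1241] (h[4] = 0 is the target).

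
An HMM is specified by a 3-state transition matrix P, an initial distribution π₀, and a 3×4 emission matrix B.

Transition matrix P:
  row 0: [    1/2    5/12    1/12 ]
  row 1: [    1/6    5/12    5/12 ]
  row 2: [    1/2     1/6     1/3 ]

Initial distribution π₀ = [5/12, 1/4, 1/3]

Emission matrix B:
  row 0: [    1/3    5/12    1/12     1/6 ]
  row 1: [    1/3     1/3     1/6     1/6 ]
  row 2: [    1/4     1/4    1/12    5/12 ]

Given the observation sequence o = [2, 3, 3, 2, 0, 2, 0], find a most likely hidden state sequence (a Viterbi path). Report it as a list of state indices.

t=0: δ = [3.472e-02, 4.167e-02, 2.778e-02]  (obs o_0=2)
t=1: δ = [2.894e-03, 2.894e-03, 7.234e-03]  ψ = [0, 1, 1]  (obs o_1=3)
t=2: δ = [6.028e-04, 2.009e-04, 1.005e-03]  ψ = [2, 0, 2]  (obs o_2=3)
t=3: δ = [4.186e-05, 4.186e-05, 2.791e-05]  ψ = [2, 0, 2]  (obs o_3=2)
t=4: δ = [6.977e-06, 5.814e-06, 4.361e-06]  ψ = [0, 0, 1]  (obs o_4=0)
t=5: δ = [2.907e-07, 4.845e-07, 2.019e-07]  ψ = [0, 0, 1]  (obs o_5=2)
t=6: δ = [4.845e-08, 6.729e-08, 5.047e-08]  ψ = [0, 1, 1]  (obs o_6=0)
backtrack: best end state = 1; path = [1, 2, 2, 0, 0, 1, 1]

path = [1, 2, 2, 0, 0, 1, 1]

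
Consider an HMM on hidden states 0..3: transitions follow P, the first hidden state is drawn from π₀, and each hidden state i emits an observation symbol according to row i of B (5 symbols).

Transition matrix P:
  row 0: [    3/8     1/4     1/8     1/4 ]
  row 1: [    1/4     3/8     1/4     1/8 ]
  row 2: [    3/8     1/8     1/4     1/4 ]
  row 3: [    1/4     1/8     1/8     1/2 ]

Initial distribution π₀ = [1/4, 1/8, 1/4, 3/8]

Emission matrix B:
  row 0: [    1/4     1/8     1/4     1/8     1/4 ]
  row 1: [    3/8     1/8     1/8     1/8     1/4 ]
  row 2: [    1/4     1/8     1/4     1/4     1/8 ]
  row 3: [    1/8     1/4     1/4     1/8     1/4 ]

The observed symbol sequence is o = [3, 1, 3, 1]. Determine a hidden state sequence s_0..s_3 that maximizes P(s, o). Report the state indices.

path = [3, 3, 3, 3]

t=0: δ = [3.125e-02, 1.562e-02, 6.250e-02, 4.688e-02]  (obs o_0=3)
t=1: δ = [2.930e-03, 9.766e-04, 1.953e-03, 5.859e-03]  ψ = [2, 0, 2, 3]  (obs o_1=1)
t=2: δ = [1.831e-04, 9.155e-05, 1.831e-04, 3.662e-04]  ψ = [3, 0, 3, 3]  (obs o_2=3)
t=3: δ = [1.144e-05, 5.722e-06, 5.722e-06, 4.578e-05]  ψ = [3, 0, 2, 3]  (obs o_3=1)
backtrack: best end state = 3; path = [3, 3, 3, 3]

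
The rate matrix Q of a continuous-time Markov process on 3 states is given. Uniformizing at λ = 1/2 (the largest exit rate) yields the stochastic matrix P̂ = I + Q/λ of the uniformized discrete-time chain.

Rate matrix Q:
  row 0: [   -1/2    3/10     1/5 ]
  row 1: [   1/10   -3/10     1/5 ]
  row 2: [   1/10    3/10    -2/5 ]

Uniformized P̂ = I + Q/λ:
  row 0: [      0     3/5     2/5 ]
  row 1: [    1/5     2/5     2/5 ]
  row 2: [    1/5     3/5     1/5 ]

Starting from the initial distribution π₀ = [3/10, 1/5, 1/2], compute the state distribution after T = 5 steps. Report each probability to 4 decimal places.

π = [0.1666, 0.5001, 0.3333]

t=0: π = [0.3000, 0.2000, 0.5000]
t=1: π = [0.1400, 0.5600, 0.3000]
t=2: π = [0.1720, 0.4880, 0.3400]
t=3: π = [0.1656, 0.5024, 0.3320]
t=4: π = [0.1669, 0.4995, 0.3336]
t=5: π = [0.1666, 0.5001, 0.3333]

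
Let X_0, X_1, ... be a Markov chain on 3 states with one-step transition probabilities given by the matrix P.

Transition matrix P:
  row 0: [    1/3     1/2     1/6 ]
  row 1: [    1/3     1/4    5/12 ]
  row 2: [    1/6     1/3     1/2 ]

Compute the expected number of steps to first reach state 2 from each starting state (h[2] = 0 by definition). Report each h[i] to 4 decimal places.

h = [3.7500, 3.0000, 0.0000]

First-step conditioning: h[2] = 0; for i ≠ 2, h[i] = 1 + Σ_k P[i][k]·h[k].
  h[0] = 1 + 1/3·h[0] + 1/2·h[1]
  h[1] = 1 + 1/3·h[0] + 1/4·h[1]
Solving the 2×2 linear system over states ≠ 2 gives exactly h = [15/4, 3, 0] (h[2] = 0 is the target).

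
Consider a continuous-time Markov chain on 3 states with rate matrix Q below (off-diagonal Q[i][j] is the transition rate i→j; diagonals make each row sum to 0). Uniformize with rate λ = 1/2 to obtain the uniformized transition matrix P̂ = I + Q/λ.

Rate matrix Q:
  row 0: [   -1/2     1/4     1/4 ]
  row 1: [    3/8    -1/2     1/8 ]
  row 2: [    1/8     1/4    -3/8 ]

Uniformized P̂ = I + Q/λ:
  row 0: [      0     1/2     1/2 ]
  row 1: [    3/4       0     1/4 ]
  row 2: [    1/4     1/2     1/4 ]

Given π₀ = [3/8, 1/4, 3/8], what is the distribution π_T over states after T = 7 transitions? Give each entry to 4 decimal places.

π = [0.3320, 0.3340, 0.3340]

t=0: π = [0.3750, 0.2500, 0.3750]
t=1: π = [0.2813, 0.3750, 0.3438]
t=2: π = [0.3672, 0.3125, 0.3203]
t=3: π = [0.3145, 0.3438, 0.3418]
t=4: π = [0.3433, 0.3281, 0.3286]
t=5: π = [0.3282, 0.3359, 0.3358]
t=6: π = [0.3359, 0.3320, 0.3321]
t=7: π = [0.3320, 0.3340, 0.3340]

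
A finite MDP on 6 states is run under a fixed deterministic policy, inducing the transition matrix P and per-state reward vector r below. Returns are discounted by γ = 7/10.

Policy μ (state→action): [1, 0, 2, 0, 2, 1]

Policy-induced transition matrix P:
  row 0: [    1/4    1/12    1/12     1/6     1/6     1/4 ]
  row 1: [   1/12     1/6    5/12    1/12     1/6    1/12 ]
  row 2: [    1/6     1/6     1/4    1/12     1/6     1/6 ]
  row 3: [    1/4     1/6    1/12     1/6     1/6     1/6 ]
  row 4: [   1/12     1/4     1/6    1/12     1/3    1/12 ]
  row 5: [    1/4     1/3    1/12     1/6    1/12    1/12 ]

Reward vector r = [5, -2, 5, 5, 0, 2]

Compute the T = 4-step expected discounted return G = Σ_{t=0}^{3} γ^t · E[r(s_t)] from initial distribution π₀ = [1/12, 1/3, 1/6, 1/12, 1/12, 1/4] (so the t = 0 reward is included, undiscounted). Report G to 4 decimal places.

G = 5.1251

t=0: π = [0.0833, 0.3333, 0.1667, 0.0833, 0.0833, 0.2500], E[r] = 1.5000, γ^t·E[r] = 1.500000, running G = 1.500000
t=1: π = [0.1667, 0.2083, 0.2292, 0.1181, 0.1597, 0.1181], E[r] = 2.3889, γ^t·E[r] = 1.672222, running G = 3.172222
t=2: π = [0.1696, 0.1858, 0.2043, 0.1169, 0.1834, 0.1400], E[r] = 2.3623, γ^t·E[r] = 1.157512, running G = 4.329734
t=3: π = [0.1714, 0.1912, 0.1946, 0.1189, 0.1856, 0.1384], E[r] = 2.3189, γ^t·E[r] = 0.795387, running G = 5.125121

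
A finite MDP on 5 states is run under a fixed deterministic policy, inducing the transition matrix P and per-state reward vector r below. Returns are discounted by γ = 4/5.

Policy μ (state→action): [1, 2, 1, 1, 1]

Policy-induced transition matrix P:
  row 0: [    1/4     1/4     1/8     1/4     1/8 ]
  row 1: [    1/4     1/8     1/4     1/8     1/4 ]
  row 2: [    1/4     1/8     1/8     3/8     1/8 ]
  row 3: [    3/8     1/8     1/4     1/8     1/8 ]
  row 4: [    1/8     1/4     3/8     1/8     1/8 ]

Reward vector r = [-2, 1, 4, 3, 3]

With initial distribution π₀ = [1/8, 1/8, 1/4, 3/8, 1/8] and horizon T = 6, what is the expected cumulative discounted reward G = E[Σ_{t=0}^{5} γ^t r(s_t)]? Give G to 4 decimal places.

t=0: π = [0.1250, 0.1250, 0.2500, 0.3750, 0.1250], E[r] = 2.3750, γ^t·E[r] = 2.375000, running G = 2.375000
t=1: π = [0.2813, 0.1563, 0.2188, 0.2031, 0.1406], E[r] = 1.5000, γ^t·E[r] = 1.200000, running G = 3.575000
t=2: π = [0.2578, 0.1777, 0.2051, 0.2148, 0.1445], E[r] = 1.5605, γ^t·E[r] = 0.998750, running G = 4.573750
t=3: π = [0.2588, 0.1753, 0.2102, 0.2085, 0.1472], E[r] = 1.5657, γ^t·E[r] = 0.801625, running G = 5.375375
t=4: π = [0.2577, 0.1758, 0.2098, 0.2099, 0.1469], E[r] = 1.5700, γ^t·E[r] = 0.643063, running G = 6.018438
t=5: π = [0.2579, 0.1756, 0.2099, 0.2097, 0.1470], E[r] = 1.5694, γ^t·E[r] = 0.514269, running G = 6.532706

G = 6.5327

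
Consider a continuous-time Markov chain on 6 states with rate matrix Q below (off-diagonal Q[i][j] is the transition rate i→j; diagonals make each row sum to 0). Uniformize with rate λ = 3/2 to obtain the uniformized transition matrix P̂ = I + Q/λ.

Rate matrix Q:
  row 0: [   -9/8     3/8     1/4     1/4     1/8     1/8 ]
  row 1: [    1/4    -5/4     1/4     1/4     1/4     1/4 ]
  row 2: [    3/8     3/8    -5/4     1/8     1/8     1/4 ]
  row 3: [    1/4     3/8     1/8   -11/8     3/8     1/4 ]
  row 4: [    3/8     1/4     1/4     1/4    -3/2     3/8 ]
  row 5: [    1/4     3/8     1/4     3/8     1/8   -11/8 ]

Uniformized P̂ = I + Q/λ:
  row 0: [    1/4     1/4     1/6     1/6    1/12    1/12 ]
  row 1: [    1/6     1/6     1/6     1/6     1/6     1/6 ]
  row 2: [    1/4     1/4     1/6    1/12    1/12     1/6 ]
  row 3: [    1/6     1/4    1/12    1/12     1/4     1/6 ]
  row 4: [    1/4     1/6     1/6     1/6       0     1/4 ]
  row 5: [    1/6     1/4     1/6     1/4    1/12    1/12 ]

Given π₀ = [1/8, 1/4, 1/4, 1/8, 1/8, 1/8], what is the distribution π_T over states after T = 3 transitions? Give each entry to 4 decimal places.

t=0: π = [0.1250, 0.2500, 0.2500, 0.1250, 0.1250, 0.1250]
t=1: π = [0.2083, 0.2188, 0.1563, 0.1458, 0.1146, 0.1563]
t=2: π = [0.2066, 0.2222, 0.1545, 0.1545, 0.1163, 0.1458]
t=3: π = [0.2065, 0.2218, 0.1538, 0.1531, 0.1179, 0.1470]

π = [0.2065, 0.2218, 0.1538, 0.1531, 0.1179, 0.1470]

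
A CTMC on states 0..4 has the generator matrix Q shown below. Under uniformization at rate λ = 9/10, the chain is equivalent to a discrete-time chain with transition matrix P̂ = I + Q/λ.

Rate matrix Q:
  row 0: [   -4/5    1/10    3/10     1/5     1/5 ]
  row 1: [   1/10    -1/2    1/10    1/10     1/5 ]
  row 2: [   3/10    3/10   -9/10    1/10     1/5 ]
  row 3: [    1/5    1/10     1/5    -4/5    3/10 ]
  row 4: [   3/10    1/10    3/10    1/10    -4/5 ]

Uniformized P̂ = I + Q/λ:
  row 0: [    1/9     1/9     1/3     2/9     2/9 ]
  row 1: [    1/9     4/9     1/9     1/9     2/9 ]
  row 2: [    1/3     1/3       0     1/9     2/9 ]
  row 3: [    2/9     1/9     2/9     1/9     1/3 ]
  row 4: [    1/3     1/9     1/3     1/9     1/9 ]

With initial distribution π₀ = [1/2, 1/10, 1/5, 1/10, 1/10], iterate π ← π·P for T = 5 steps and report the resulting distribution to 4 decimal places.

π = [0.2179, 0.2330, 0.2001, 0.1354, 0.2135]

t=0: π = [0.5000, 0.1000, 0.2000, 0.1000, 0.1000]
t=1: π = [0.1889, 0.1889, 0.2333, 0.1667, 0.2222]
t=2: π = [0.2309, 0.2259, 0.1951, 0.1321, 0.2160]
t=3: π = [0.2171, 0.2298, 0.2034, 0.1368, 0.2129]
t=4: π = [0.2188, 0.2329, 0.1993, 0.1352, 0.2138]
t=5: π = [0.2179, 0.2330, 0.2001, 0.1354, 0.2135]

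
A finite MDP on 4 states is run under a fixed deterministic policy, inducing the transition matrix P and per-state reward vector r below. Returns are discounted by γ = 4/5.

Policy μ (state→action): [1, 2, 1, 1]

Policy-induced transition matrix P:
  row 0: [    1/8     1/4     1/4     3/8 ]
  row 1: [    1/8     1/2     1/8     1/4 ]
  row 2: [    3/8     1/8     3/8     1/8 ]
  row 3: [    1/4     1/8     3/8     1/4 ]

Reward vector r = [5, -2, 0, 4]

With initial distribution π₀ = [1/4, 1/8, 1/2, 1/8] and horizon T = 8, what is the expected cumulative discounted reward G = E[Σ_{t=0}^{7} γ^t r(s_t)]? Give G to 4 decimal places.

G = 6.7867

t=0: π = [0.2500, 0.1250, 0.5000, 0.1250], E[r] = 1.5000, γ^t·E[r] = 1.500000, running G = 1.500000
t=1: π = [0.2656, 0.2031, 0.3125, 0.2188], E[r] = 1.7969, γ^t·E[r] = 1.437500, running G = 2.937500
t=2: π = [0.2305, 0.2344, 0.2910, 0.2441], E[r] = 1.6602, γ^t·E[r] = 1.062500, running G = 4.000000
t=3: π = [0.2283, 0.2417, 0.2876, 0.2424], E[r] = 1.6277, γ^t·E[r] = 0.833375, running G = 4.833375
t=4: π = [0.2272, 0.2442, 0.2860, 0.2426], E[r] = 1.6180, γ^t·E[r] = 0.662738, running G = 5.496113
t=5: π = [0.2268, 0.2450, 0.2856, 0.2426], E[r] = 1.6148, γ^t·E[r] = 0.529144, running G = 6.025256
t=6: π = [0.2267, 0.2452, 0.2854, 0.2427], E[r] = 1.6138, γ^t·E[r] = 0.423050, running G = 6.448306
t=7: π = [0.2267, 0.2453, 0.2854, 0.2427], E[r] = 1.6135, γ^t·E[r] = 0.338372, running G = 6.786678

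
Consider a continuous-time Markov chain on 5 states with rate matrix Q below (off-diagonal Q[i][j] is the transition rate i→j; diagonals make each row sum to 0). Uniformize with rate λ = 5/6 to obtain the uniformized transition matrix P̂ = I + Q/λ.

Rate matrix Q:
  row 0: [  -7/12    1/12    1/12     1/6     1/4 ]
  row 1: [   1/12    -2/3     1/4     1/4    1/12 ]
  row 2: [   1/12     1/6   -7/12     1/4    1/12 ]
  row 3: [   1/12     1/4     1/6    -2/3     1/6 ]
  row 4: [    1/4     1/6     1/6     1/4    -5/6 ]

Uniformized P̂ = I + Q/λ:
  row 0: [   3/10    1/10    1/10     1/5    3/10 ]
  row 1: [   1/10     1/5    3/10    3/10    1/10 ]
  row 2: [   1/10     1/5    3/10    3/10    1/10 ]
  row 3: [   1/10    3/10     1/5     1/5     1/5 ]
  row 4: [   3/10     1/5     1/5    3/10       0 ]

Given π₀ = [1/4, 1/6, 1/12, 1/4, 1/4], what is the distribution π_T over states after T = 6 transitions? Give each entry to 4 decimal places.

π = [0.1610, 0.2097, 0.2276, 0.2581, 0.1437]

t=0: π = [0.2500, 0.1667, 0.0833, 0.2500, 0.2500]
t=1: π = [0.2000, 0.2000, 0.2000, 0.2500, 0.1500]
t=2: π = [0.1700, 0.2050, 0.2200, 0.2550, 0.1500]
t=3: π = [0.1640, 0.2085, 0.2255, 0.2575, 0.1445]
t=4: π = [0.1617, 0.2094, 0.2270, 0.2579, 0.1441]
t=5: π = [0.1612, 0.2096, 0.2275, 0.2580, 0.1437]
t=6: π = [0.1610, 0.2097, 0.2276, 0.2581, 0.1437]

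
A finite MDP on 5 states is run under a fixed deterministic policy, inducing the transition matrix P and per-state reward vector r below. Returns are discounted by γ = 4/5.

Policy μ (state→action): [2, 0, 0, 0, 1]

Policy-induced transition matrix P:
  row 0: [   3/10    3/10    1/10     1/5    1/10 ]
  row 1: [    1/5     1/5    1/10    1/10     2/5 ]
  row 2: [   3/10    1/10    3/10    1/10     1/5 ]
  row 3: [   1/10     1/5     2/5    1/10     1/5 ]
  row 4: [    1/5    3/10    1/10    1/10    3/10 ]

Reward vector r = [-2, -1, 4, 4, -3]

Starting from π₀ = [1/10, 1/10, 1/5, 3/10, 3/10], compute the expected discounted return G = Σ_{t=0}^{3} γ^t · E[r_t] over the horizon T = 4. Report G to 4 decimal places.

t=0: π = [0.1000, 0.1000, 0.2000, 0.3000, 0.3000], E[r] = 0.8000, γ^t·E[r] = 0.800000, running G = 0.800000
t=1: π = [0.2000, 0.2200, 0.2300, 0.1100, 0.2400], E[r] = 0.0200, γ^t·E[r] = 0.016000, running G = 0.816000
t=2: π = [0.2320, 0.2210, 0.1790, 0.1200, 0.2480], E[r] = -0.2330, γ^t·E[r] = -0.149120, running G = 0.666880
t=3: π = [0.2291, 0.2301, 0.1718, 0.1232, 0.2458], E[r] = -0.2457, γ^t·E[r] = -0.125798, running G = 0.541082

G = 0.5411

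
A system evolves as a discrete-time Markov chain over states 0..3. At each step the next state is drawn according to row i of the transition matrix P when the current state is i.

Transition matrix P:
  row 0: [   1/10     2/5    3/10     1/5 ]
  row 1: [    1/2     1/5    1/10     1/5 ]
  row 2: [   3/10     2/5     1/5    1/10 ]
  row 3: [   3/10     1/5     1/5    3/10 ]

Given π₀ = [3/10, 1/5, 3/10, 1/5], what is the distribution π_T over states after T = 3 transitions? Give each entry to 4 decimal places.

π = [0.2980, 0.3008, 0.2010, 0.2002]

t=0: π = [0.3000, 0.2000, 0.3000, 0.2000]
t=1: π = [0.2800, 0.3200, 0.2100, 0.1900]
t=2: π = [0.3080, 0.2980, 0.1960, 0.1980]
t=3: π = [0.2980, 0.3008, 0.2010, 0.2002]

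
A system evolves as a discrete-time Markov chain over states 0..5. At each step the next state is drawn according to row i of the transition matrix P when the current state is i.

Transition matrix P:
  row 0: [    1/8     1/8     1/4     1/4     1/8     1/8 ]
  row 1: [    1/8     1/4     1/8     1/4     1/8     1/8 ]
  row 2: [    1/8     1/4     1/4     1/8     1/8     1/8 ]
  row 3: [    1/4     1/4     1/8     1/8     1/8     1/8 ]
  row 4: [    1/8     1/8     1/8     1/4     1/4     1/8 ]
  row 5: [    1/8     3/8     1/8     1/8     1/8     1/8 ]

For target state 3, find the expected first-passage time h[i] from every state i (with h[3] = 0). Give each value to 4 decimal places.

First-step conditioning: h[3] = 0; for i ≠ 3, h[i] = 1 + Σ_k P[i][k]·h[k].
  h[0] = 1 + 1/8·h[0] + 1/8·h[1] + 1/4·h[2] + 1/8·h[4] + 1/8·h[5]
  h[1] = 1 + 1/8·h[0] + 1/4·h[1] + 1/8·h[2] + 1/8·h[4] + 1/8·h[5]
  h[2] = 1 + 1/8·h[0] + 1/4·h[1] + 1/4·h[2] + 1/8·h[4] + 1/8·h[5]
  h[4] = 1 + 1/8·h[0] + 1/8·h[1] + 1/8·h[2] + 1/4·h[4] + 1/8·h[5]
  h[5] = 1 + 1/8·h[0] + 3/8·h[1] + 1/8·h[2] + 1/8·h[4] + 1/8·h[5]
Solving the 5×5 linear system over states ≠ 3 gives exactly h = [19/4, 14/3, 16/3, 0, 14/3, 21/4] (h[3] = 0 is the target).

h = [4.7500, 4.6667, 5.3333, 0.0000, 4.6667, 5.2500]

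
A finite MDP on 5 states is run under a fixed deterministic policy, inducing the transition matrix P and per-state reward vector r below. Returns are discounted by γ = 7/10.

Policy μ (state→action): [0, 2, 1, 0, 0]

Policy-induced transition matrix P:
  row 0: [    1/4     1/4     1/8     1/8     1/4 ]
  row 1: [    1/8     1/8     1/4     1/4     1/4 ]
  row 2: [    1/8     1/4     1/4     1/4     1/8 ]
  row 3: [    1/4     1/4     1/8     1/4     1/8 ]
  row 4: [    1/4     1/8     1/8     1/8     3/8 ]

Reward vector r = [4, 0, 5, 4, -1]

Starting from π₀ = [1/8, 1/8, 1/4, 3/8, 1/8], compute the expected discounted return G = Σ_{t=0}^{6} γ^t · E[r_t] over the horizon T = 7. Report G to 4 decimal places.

t=0: π = [0.1250, 0.1250, 0.2500, 0.3750, 0.1250], E[r] = 3.1250, γ^t·E[r] = 3.125000, running G = 3.125000
t=1: π = [0.2031, 0.2188, 0.1719, 0.2188, 0.1875], E[r] = 2.3594, γ^t·E[r] = 1.651563, running G = 4.776563
t=2: π = [0.2012, 0.1992, 0.1738, 0.2012, 0.2246], E[r] = 2.2539, γ^t·E[r] = 1.104414, running G = 5.880977
t=3: π = [0.2034, 0.1970, 0.1716, 0.1968, 0.2312], E[r] = 2.2275, γ^t·E[r] = 0.764046, running G = 6.645022
t=4: π = [0.2039, 0.1965, 0.1711, 0.1957, 0.2328], E[r] = 2.2209, γ^t·E[r] = 0.533249, running G = 7.178272
t=5: π = [0.2041, 0.1963, 0.1709, 0.1954, 0.2333], E[r] = 2.2193, γ^t·E[r] = 0.372998, running G = 7.551270
t=6: π = [0.2041, 0.1963, 0.1709, 0.1953, 0.2334], E[r] = 2.2189, γ^t·E[r] = 0.261050, running G = 7.812319

G = 7.8123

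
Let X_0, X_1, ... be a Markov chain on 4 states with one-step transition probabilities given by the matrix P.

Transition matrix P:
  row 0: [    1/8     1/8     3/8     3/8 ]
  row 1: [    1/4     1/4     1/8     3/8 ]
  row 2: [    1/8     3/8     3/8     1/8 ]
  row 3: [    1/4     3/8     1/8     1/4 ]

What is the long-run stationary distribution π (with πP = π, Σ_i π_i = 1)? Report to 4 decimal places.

π = [0.1964, 0.2897, 0.2321, 0.2817]

Balance equations π_j = Σ_i π_i·P[i][j]:
  π_0 = 1/8·π_0 + 1/4·π_1 + 1/8·π_2 + 1/4·π_3
  π_1 = 1/8·π_0 + 1/4·π_1 + 3/8·π_2 + 3/8·π_3
  π_2 = 3/8·π_0 + 1/8·π_1 + 3/8·π_2 + 1/8·π_3
  normalize: π_0 + π_1 + π_2 + π_3 = 1
Solving the linear system gives exactly π = [11/56, 73/252, 13/56, 71/252].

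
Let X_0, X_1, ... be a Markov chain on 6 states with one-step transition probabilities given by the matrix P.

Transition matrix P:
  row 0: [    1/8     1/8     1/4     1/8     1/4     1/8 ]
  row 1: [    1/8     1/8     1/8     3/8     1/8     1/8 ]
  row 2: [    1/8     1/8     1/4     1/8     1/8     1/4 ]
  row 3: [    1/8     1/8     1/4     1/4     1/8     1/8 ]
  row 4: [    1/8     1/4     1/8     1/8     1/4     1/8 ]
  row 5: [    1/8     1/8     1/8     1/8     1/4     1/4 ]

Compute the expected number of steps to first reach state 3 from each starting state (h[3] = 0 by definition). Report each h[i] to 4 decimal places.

First-step conditioning: h[3] = 0; for i ≠ 3, h[i] = 1 + Σ_k P[i][k]·h[k].
  h[0] = 1 + 1/8·h[0] + 1/8·h[1] + 1/4·h[2] + 1/4·h[4] + 1/8·h[5]
  h[1] = 1 + 1/8·h[0] + 1/8·h[1] + 1/8·h[2] + 1/8·h[4] + 1/8·h[5]
  h[2] = 1 + 1/8·h[0] + 1/8·h[1] + 1/4·h[2] + 1/8·h[4] + 1/4·h[5]
  h[4] = 1 + 1/8·h[0] + 1/4·h[1] + 1/8·h[2] + 1/4·h[4] + 1/8·h[5]
  h[5] = 1 + 1/8·h[0] + 1/8·h[1] + 1/8·h[2] + 1/4·h[4] + 1/4·h[5]
Solving the 5×5 linear system over states ≠ 3 gives exactly h = [14568/2371, 10976/2371, 14624/2371, 0, 14112/2371, 14560/2371] (h[3] = 0 is the target).

h = [6.1442, 4.6293, 6.1679, 0.0000, 5.9519, 6.1409]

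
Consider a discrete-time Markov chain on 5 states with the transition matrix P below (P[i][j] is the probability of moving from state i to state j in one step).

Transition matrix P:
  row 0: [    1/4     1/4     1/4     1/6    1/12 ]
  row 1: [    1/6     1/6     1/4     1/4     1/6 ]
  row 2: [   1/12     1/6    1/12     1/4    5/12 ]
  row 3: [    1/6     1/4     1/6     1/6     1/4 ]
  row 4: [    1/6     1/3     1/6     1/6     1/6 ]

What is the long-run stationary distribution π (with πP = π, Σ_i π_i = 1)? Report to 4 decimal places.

Balance equations π_j = Σ_i π_i·P[i][j]:
  π_0 = 1/4·π_0 + 1/6·π_1 + 1/12·π_2 + 1/6·π_3 + 1/6·π_4
  π_1 = 1/4·π_0 + 1/6·π_1 + 1/6·π_2 + 1/4·π_3 + 1/3·π_4
  π_2 = 1/4·π_0 + 1/4·π_1 + 1/12·π_2 + 1/6·π_3 + 1/6·π_4
  π_3 = 1/6·π_0 + 1/4·π_1 + 1/4·π_2 + 1/6·π_3 + 1/6·π_4
  normalize: π_0 + π_1 + π_2 + π_3 + π_4 = 1
Solving the linear system gives exactly π = [4060/24599, 5736/24599, 4538/24599, 4956/24599, 5309/24599].

π = [0.1650, 0.2332, 0.1845, 0.2015, 0.2158]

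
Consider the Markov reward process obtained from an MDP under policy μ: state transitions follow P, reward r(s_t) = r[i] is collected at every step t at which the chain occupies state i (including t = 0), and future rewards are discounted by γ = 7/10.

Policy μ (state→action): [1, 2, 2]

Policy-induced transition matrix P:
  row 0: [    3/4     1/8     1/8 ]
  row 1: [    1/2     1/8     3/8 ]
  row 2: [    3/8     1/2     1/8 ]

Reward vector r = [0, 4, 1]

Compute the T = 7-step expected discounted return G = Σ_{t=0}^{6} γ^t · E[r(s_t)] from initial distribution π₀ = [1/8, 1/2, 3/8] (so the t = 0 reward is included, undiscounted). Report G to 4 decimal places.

G = 4.6412

t=0: π = [0.1250, 0.5000, 0.3750], E[r] = 2.3750, γ^t·E[r] = 2.375000, running G = 2.375000
t=1: π = [0.4844, 0.2656, 0.2500], E[r] = 1.3125, γ^t·E[r] = 0.918750, running G = 3.293750
t=2: π = [0.5898, 0.2188, 0.1914], E[r] = 1.0664, γ^t·E[r] = 0.522539, running G = 3.816289
t=3: π = [0.6235, 0.1968, 0.1797], E[r] = 0.9668, γ^t·E[r] = 0.331611, running G = 4.147900
t=4: π = [0.6334, 0.1924, 0.1742], E[r] = 0.9437, γ^t·E[r] = 0.226589, running G = 4.374489
t=5: π = [0.6366, 0.1903, 0.1731], E[r] = 0.9344, γ^t·E[r] = 0.157042, running G = 4.531531
t=6: π = [0.6375, 0.1899, 0.1726], E[r] = 0.9322, γ^t·E[r] = 0.109675, running G = 4.641207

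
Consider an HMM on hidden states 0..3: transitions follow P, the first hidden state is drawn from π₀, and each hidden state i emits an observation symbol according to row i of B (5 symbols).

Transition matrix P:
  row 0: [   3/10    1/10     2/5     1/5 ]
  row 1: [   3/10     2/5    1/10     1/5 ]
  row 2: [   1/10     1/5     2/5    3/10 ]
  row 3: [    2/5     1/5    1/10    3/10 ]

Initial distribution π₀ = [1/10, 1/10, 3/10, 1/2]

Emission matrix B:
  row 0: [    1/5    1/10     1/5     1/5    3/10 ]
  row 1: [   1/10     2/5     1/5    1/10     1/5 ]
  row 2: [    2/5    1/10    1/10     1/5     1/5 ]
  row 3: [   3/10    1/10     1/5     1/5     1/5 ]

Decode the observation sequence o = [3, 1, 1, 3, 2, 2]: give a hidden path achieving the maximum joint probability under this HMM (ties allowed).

path = [3, 1, 1, 1, 1, 1]

t=0: δ = [2.000e-02, 1.000e-02, 6.000e-02, 1.000e-01]  (obs o_0=3)
t=1: δ = [4.000e-03, 8.000e-03, 2.400e-03, 3.000e-03]  ψ = [3, 3, 2, 3]  (obs o_1=1)
t=2: δ = [2.400e-04, 1.280e-03, 1.600e-04, 1.600e-04]  ψ = [1, 1, 0, 1]  (obs o_2=1)
t=3: δ = [7.680e-05, 5.120e-05, 2.560e-05, 5.120e-05]  ψ = [1, 1, 1, 1]  (obs o_3=3)
t=4: δ = [4.608e-06, 4.096e-06, 3.072e-06, 3.072e-06]  ψ = [0, 1, 0, 0]  (obs o_4=2)
t=5: δ = [2.765e-07, 3.277e-07, 1.843e-07, 1.843e-07]  ψ = [0, 1, 0, 0]  (obs o_5=2)
backtrack: best end state = 1; path = [3, 1, 1, 1, 1, 1]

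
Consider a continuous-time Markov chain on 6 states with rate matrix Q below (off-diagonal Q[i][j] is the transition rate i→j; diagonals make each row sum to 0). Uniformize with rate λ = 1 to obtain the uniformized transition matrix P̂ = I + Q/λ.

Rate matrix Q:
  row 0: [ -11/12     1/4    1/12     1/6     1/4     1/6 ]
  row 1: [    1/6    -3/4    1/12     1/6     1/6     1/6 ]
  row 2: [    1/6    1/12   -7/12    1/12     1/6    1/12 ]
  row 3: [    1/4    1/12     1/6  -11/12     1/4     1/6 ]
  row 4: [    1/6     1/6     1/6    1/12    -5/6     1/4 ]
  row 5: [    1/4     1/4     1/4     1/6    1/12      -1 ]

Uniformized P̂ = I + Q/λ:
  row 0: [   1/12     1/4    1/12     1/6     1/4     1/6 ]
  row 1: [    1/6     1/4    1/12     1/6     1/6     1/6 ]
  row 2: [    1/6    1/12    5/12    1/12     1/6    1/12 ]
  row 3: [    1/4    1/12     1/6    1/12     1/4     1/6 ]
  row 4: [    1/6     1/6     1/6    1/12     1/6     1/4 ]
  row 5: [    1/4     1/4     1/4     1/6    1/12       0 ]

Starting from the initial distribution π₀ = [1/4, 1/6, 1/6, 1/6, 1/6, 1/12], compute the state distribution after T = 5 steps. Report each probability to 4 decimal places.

π = [0.1743, 0.1812, 0.1984, 0.1248, 0.1798, 0.1415]

t=0: π = [0.2500, 0.1667, 0.1667, 0.1667, 0.1667, 0.0833]
t=1: π = [0.1667, 0.1806, 0.1806, 0.1250, 0.1944, 0.1528]
t=2: π = [0.1759, 0.1829, 0.1956, 0.1250, 0.1782, 0.1424]
t=3: π = [0.1743, 0.1817, 0.1975, 0.1251, 0.1799, 0.1415]
t=4: π = [0.1744, 0.1812, 0.1982, 0.1248, 0.1798, 0.1416]
t=5: π = [0.1743, 0.1812, 0.1984, 0.1248, 0.1798, 0.1415]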